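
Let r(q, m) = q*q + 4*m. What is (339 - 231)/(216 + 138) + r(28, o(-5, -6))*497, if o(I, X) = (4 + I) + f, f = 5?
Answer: 23458418/59 ≈ 3.9760e+5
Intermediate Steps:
o(I, X) = 9 + I (o(I, X) = (4 + I) + 5 = 9 + I)
r(q, m) = q² + 4*m
(339 - 231)/(216 + 138) + r(28, o(-5, -6))*497 = (339 - 231)/(216 + 138) + (28² + 4*(9 - 5))*497 = 108/354 + (784 + 4*4)*497 = 108*(1/354) + (784 + 16)*497 = 18/59 + 800*497 = 18/59 + 397600 = 23458418/59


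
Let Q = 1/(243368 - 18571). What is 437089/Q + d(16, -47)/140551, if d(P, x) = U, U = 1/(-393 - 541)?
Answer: 12898559286800263521/131274634 ≈ 9.8256e+10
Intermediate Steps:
U = -1/934 (U = 1/(-934) = -1/934 ≈ -0.0010707)
Q = 1/224797 ≈ 4.4485e-6
d(P, x) = -1/934
437089/Q + d(16, -47)/140551 = 437089/(1/224797) - 1/934/140551 = 437089*224797 - 1/934*1/140551 = 98256295933 - 1/131274634 = 12898559286800263521/131274634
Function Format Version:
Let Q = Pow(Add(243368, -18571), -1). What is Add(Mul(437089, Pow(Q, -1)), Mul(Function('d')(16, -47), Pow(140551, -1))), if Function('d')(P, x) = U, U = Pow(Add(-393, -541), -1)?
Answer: Rational(12898559286800263521, 131274634) ≈ 9.8256e+10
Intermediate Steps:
U = Rational(-1, 934) (U = Pow(-934, -1) = Rational(-1, 934) ≈ -0.0010707)
Q = Rational(1, 224797) (Q = Pow(224797, -1) = Rational(1, 224797) ≈ 4.4485e-6)
Function('d')(P, x) = Rational(-1, 934)
Add(Mul(437089, Pow(Q, -1)), Mul(Function('d')(16, -47), Pow(140551, -1))) = Add(Mul(437089, Pow(Rational(1, 224797), -1)), Mul(Rational(-1, 934), Pow(140551, -1))) = Add(Mul(437089, 224797), Mul(Rational(-1, 934), Rational(1, 140551))) = Add(98256295933, Rational(-1, 131274634)) = Rational(12898559286800263521, 131274634)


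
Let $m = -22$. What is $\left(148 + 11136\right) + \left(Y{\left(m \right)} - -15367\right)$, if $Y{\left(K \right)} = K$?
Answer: $26629$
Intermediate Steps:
$\left(148 + 11136\right) + \left(Y{\left(m \right)} - -15367\right) = \left(148 + 11136\right) - -15345 = 11284 + \left(-22 + 15367\right) = 11284 + 15345 = 26629$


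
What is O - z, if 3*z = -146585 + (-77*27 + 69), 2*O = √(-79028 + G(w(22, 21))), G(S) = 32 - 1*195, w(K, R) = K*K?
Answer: 148595/3 + 3*I*√8799/2 ≈ 49532.0 + 140.7*I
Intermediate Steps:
w(K, R) = K²
G(S) = -163 (G(S) = 32 - 195 = -163)
O = 3*I*√8799/2 (O = √(-79028 - 163)/2 = √(-79191)/2 = (3*I*√8799)/2 = 3*I*√8799/2 ≈ 140.7*I)
z = -148595/3 (z = (-146585 + (-77*27 + 69))/3 = (-146585 + (-2079 + 69))/3 = (-146585 - 2010)/3 = (⅓)*(-148595) = -148595/3 ≈ -49532.)
O - z = 3*I*√8799/2 - 1*(-148595/3) = 3*I*√8799/2 + 148595/3 = 148595/3 + 3*I*√8799/2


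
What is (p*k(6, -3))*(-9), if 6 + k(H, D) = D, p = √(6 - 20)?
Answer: 81*I*√14 ≈ 303.07*I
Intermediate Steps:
p = I*√14 (p = √(-14) = I*√14 ≈ 3.7417*I)
k(H, D) = -6 + D
(p*k(6, -3))*(-9) = ((I*√14)*(-6 - 3))*(-9) = ((I*√14)*(-9))*(-9) = -9*I*√14*(-9) = 81*I*√14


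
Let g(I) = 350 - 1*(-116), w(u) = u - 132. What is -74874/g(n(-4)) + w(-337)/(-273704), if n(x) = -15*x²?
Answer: -10246547371/63773032 ≈ -160.67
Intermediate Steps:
w(u) = -132 + u
g(I) = 466 (g(I) = 350 + 116 = 466)
-74874/g(n(-4)) + w(-337)/(-273704) = -74874/466 + (-132 - 337)/(-273704) = -74874*1/466 - 469*(-1/273704) = -37437/233 + 469/273704 = -10246547371/63773032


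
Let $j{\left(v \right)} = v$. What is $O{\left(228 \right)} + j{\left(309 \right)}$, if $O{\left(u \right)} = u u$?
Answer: $52293$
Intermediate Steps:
$O{\left(u \right)} = u^{2}$
$O{\left(228 \right)} + j{\left(309 \right)} = 228^{2} + 309 = 51984 + 309 = 52293$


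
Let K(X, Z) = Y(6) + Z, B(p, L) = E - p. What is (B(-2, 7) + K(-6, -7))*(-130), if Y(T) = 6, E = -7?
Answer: 780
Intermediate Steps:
B(p, L) = -7 - p
K(X, Z) = 6 + Z
(B(-2, 7) + K(-6, -7))*(-130) = ((-7 - 1*(-2)) + (6 - 7))*(-130) = ((-7 + 2) - 1)*(-130) = (-5 - 1)*(-130) = -6*(-130) = 780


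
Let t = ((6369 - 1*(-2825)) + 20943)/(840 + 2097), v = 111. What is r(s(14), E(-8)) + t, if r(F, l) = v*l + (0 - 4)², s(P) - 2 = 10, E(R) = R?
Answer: -2530927/2937 ≈ -861.74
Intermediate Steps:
s(P) = 12 (s(P) = 2 + 10 = 12)
t = 30137/2937 (t = ((6369 + 2825) + 20943)/2937 = (9194 + 20943)*(1/2937) = 30137*(1/2937) = 30137/2937 ≈ 10.261)
r(F, l) = 16 + 111*l (r(F, l) = 111*l + (0 - 4)² = 111*l + (-4)² = 111*l + 16 = 16 + 111*l)
r(s(14), E(-8)) + t = (16 + 111*(-8)) + 30137/2937 = (16 - 888) + 30137/2937 = -872 + 30137/2937 = -2530927/2937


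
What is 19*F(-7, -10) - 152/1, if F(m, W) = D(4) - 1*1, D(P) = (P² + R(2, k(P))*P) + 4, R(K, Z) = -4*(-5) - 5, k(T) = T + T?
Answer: 1349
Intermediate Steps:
k(T) = 2*T
R(K, Z) = 15 (R(K, Z) = 20 - 5 = 15)
D(P) = 4 + P² + 15*P (D(P) = (P² + 15*P) + 4 = 4 + P² + 15*P)
F(m, W) = 79 (F(m, W) = (4 + 4² + 15*4) - 1*1 = (4 + 16 + 60) - 1 = 80 - 1 = 79)
19*F(-7, -10) - 152/1 = 19*79 - 152/1 = 1501 - 152*1 = 1501 - 152 = 1349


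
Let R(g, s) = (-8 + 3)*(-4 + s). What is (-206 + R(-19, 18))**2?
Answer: 76176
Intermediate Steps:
R(g, s) = 20 - 5*s (R(g, s) = -5*(-4 + s) = 20 - 5*s)
(-206 + R(-19, 18))**2 = (-206 + (20 - 5*18))**2 = (-206 + (20 - 90))**2 = (-206 - 70)**2 = (-276)**2 = 76176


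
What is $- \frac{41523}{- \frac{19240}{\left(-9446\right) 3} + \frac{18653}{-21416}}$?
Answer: $\frac{12599876311992}{58272437} \approx 2.1622 \cdot 10^{5}$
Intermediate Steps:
$- \frac{41523}{- \frac{19240}{\left(-9446\right) 3} + \frac{18653}{-21416}} = - \frac{41523}{- \frac{19240}{-28338} + 18653 \left(- \frac{1}{21416}\right)} = - \frac{41523}{\left(-19240\right) \left(- \frac{1}{28338}\right) - \frac{18653}{21416}} = - \frac{41523}{\frac{9620}{14169} - \frac{18653}{21416}} = - \frac{41523}{- \frac{58272437}{303443304}} = \left(-41523\right) \left(- \frac{303443304}{58272437}\right) = \frac{12599876311992}{58272437}$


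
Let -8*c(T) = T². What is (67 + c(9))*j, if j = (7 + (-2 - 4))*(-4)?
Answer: -455/2 ≈ -227.50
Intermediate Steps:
j = -4 (j = (7 - 6)*(-4) = 1*(-4) = -4)
c(T) = -T²/8
(67 + c(9))*j = (67 - ⅛*9²)*(-4) = (67 - ⅛*81)*(-4) = (67 - 81/8)*(-4) = (455/8)*(-4) = -455/2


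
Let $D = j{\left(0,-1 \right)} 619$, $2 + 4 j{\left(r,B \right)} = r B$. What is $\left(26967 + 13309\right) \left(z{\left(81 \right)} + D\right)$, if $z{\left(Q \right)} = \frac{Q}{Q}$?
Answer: $-12425146$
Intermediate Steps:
$z{\left(Q \right)} = 1$
$j{\left(r,B \right)} = - \frac{1}{2} + \frac{B r}{4}$ ($j{\left(r,B \right)} = - \frac{1}{2} + \frac{r B}{4} = - \frac{1}{2} + \frac{B r}{4}$)
$D = - \frac{619}{2}$ ($D = \left(- \frac{1}{2} + \frac{1}{4} \left(-1\right) 0\right) 619 = \left(- \frac{1}{2} + 0\right) 619 = \left(- \frac{1}{2}\right) 619 = - \frac{619}{2} \approx -309.5$)
$\left(26967 + 13309\right) \left(z{\left(81 \right)} + D\right) = \left(26967 + 13309\right) \left(1 - \frac{619}{2}\right) = 40276 \left(- \frac{617}{2}\right) = -12425146$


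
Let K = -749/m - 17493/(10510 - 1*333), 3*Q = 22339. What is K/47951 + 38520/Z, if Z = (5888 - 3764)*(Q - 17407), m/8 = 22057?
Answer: -20133483436282357/10843950106958365304 ≈ -0.0018567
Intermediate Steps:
Q = 22339/3 (Q = (⅓)*22339 = 22339/3 ≈ 7446.3)
m = 176456 (m = 8*22057 = 176456)
Z = -21156456 (Z = (5888 - 3764)*(22339/3 - 17407) = 2124*(-29882/3) = -21156456)
K = -442052483/256541816 (K = -749/176456 - 17493/(10510 - 1*333) = -749*1/176456 - 17493/(10510 - 333) = -107/25208 - 17493/10177 = -442052483/256541816 ≈ -1.7231)
K/47951 + 38520/Z = -442052483/256541816/47951 + 38520/(-21156456) = -442052483/256541816*1/47951 + 38520*(-1/21156456) = -442052483/12301436619016 - 1605/881519 = -20133483436282357/10843950106958365304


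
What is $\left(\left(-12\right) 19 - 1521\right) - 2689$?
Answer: $-4438$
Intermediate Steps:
$\left(\left(-12\right) 19 - 1521\right) - 2689 = \left(-228 - 1521\right) - 2689 = -1749 - 2689 = -4438$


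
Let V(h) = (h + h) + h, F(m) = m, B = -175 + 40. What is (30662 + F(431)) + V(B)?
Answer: 30688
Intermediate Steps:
B = -135
V(h) = 3*h (V(h) = 2*h + h = 3*h)
(30662 + F(431)) + V(B) = (30662 + 431) + 3*(-135) = 31093 - 405 = 30688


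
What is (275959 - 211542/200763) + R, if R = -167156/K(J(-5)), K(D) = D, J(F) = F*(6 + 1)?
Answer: 657544607051/2342235 ≈ 2.8073e+5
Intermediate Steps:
J(F) = 7*F (J(F) = F*7 = 7*F)
R = 167156/35 (R = -167156/(7*(-5)) = -167156/(-35) = -167156*(-1/35) = 167156/35 ≈ 4775.9)
(275959 - 211542/200763) + R = (275959 - 211542/200763) + 167156/35 = (275959 - 211542*1/200763) + 167156/35 = (275959 - 70514/66921) + 167156/35 = 18467381725/66921 + 167156/35 = 657544607051/2342235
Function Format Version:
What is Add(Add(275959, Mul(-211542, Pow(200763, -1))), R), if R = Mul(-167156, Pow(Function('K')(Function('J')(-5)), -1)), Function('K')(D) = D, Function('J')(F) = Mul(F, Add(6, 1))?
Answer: Rational(657544607051, 2342235) ≈ 2.8073e+5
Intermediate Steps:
Function('J')(F) = Mul(7, F) (Function('J')(F) = Mul(F, 7) = Mul(7, F))
R = Rational(167156, 35) (R = Mul(-167156, Pow(Mul(7, -5), -1)) = Mul(-167156, Pow(-35, -1)) = Mul(-167156, Rational(-1, 35)) = Rational(167156, 35) ≈ 4775.9)
Add(Add(275959, Mul(-211542, Pow(200763, -1))), R) = Add(Add(275959, Mul(-211542, Pow(200763, -1))), Rational(167156, 35)) = Add(Add(275959, Mul(-211542, Rational(1, 200763))), Rational(167156, 35)) = Add(Add(275959, Rational(-70514, 66921)), Rational(167156, 35)) = Add(Rational(18467381725, 66921), Rational(167156, 35)) = Rational(657544607051, 2342235)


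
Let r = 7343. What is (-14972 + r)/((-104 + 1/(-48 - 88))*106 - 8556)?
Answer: 172924/443831 ≈ 0.38962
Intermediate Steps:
(-14972 + r)/((-104 + 1/(-48 - 88))*106 - 8556) = (-14972 + 7343)/((-104 + 1/(-48 - 88))*106 - 8556) = -7629/((-104 + 1/(-136))*106 - 8556) = -7629/((-104 - 1/136)*106 - 8556) = -7629/(-14145/136*106 - 8556) = -7629/(-749685/68 - 8556) = -7629/(-1331493/68) = -7629*(-68/1331493) = 172924/443831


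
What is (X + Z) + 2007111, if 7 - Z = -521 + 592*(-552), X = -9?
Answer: 2334414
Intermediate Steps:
Z = 327312 (Z = 7 - (-521 + 592*(-552)) = 7 - (-521 - 326784) = 7 - 1*(-327305) = 7 + 327305 = 327312)
(X + Z) + 2007111 = (-9 + 327312) + 2007111 = 327303 + 2007111 = 2334414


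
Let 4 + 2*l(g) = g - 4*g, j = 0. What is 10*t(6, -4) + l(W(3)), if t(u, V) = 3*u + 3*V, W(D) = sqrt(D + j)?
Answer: 58 - 3*sqrt(3)/2 ≈ 55.402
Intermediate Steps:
W(D) = sqrt(D) (W(D) = sqrt(D + 0) = sqrt(D))
t(u, V) = 3*V + 3*u
l(g) = -2 - 3*g/2 (l(g) = -2 + (g - 4*g)/2 = -2 + (-3*g)/2 = -2 - 3*g/2)
10*t(6, -4) + l(W(3)) = 10*(3*(-4) + 3*6) + (-2 - 3*sqrt(3)/2) = 10*(-12 + 18) + (-2 - 3*sqrt(3)/2) = 10*6 + (-2 - 3*sqrt(3)/2) = 60 + (-2 - 3*sqrt(3)/2) = 58 - 3*sqrt(3)/2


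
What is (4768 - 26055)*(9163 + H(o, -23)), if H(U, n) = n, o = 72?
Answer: -194563180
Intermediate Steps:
(4768 - 26055)*(9163 + H(o, -23)) = (4768 - 26055)*(9163 - 23) = -21287*9140 = -194563180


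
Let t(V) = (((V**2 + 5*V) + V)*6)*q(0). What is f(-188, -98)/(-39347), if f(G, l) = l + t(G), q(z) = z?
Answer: 2/803 ≈ 0.0024907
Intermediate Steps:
t(V) = 0 (t(V) = (((V**2 + 5*V) + V)*6)*0 = ((V**2 + 6*V)*6)*0 = (6*V**2 + 36*V)*0 = 0)
f(G, l) = l (f(G, l) = l + 0 = l)
f(-188, -98)/(-39347) = -98/(-39347) = -98*(-1/39347) = 2/803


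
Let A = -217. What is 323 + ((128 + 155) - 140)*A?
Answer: -30708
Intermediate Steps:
323 + ((128 + 155) - 140)*A = 323 + ((128 + 155) - 140)*(-217) = 323 + (283 - 140)*(-217) = 323 + 143*(-217) = 323 - 31031 = -30708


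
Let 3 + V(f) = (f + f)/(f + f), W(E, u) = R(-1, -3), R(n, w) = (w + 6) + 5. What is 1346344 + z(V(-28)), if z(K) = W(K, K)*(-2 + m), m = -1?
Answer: 1346320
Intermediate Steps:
R(n, w) = 11 + w (R(n, w) = (6 + w) + 5 = 11 + w)
W(E, u) = 8 (W(E, u) = 11 - 3 = 8)
V(f) = -2 (V(f) = -3 + (f + f)/(f + f) = -3 + (2*f)/((2*f)) = -3 + (2*f)*(1/(2*f)) = -3 + 1 = -2)
z(K) = -24 (z(K) = 8*(-2 - 1) = 8*(-3) = -24)
1346344 + z(V(-28)) = 1346344 - 24 = 1346320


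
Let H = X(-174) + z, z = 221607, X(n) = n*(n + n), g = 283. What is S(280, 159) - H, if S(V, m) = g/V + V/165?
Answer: -2607124141/9240 ≈ -2.8216e+5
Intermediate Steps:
X(n) = 2*n² (X(n) = n*(2*n) = 2*n²)
H = 282159 (H = 2*(-174)² + 221607 = 2*30276 + 221607 = 60552 + 221607 = 282159)
S(V, m) = 283/V + V/165
S(280, 159) - H = (283/280 + (1/165)*280) - 1*282159 = (283*(1/280) + 56/33) - 282159 = (283/280 + 56/33) - 282159 = 25019/9240 - 282159 = -2607124141/9240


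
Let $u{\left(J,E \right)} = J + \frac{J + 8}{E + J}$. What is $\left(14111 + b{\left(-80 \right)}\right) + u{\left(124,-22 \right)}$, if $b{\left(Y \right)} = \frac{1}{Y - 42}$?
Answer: $\frac{29526057}{2074} \approx 14236.0$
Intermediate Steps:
$b{\left(Y \right)} = \frac{1}{-42 + Y}$
$u{\left(J,E \right)} = J + \frac{8 + J}{E + J}$
$\left(14111 + b{\left(-80 \right)}\right) + u{\left(124,-22 \right)} = \left(14111 + \frac{1}{-42 - 80}\right) + \frac{8 + 124 + 124^{2} - 2728}{-22 + 124} = \left(14111 + \frac{1}{-122}\right) + \frac{8 + 124 + 15376 - 2728}{102} = \left(14111 - \frac{1}{122}\right) + \frac{1}{102} \cdot 12780 = \frac{1721541}{122} + \frac{2130}{17} = \frac{29526057}{2074}$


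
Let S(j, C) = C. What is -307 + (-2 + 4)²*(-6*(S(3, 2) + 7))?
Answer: -523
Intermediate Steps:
-307 + (-2 + 4)²*(-6*(S(3, 2) + 7)) = -307 + (-2 + 4)²*(-6*(2 + 7)) = -307 + 2²*(-6*9) = -307 + 4*(-54) = -307 - 216 = -523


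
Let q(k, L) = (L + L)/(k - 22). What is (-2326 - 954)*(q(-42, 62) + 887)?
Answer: -2903005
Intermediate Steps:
q(k, L) = 2*L/(-22 + k) (q(k, L) = (2*L)/(-22 + k) = 2*L/(-22 + k))
(-2326 - 954)*(q(-42, 62) + 887) = (-2326 - 954)*(2*62/(-22 - 42) + 887) = -3280*(2*62/(-64) + 887) = -3280*(2*62*(-1/64) + 887) = -3280*(-31/16 + 887) = -3280*14161/16 = -2903005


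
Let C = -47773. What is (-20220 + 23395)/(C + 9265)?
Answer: -3175/38508 ≈ -0.082450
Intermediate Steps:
(-20220 + 23395)/(C + 9265) = (-20220 + 23395)/(-47773 + 9265) = 3175/(-38508) = 3175*(-1/38508) = -3175/38508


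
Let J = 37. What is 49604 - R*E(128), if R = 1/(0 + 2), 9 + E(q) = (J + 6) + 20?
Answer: 49577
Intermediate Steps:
E(q) = 54 (E(q) = -9 + ((37 + 6) + 20) = -9 + (43 + 20) = -9 + 63 = 54)
R = ½ (R = 1/2 = ½ ≈ 0.50000)
49604 - R*E(128) = 49604 - 54/2 = 49604 - 1*27 = 49604 - 27 = 49577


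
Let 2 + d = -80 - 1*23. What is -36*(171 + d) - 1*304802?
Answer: -307178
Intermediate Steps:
d = -105 (d = -2 + (-80 - 1*23) = -2 + (-80 - 23) = -2 - 103 = -105)
-36*(171 + d) - 1*304802 = -36*(171 - 105) - 1*304802 = -36*66 - 304802 = -2376 - 304802 = -307178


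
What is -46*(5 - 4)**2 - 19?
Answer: -65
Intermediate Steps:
-46*(5 - 4)**2 - 19 = -46*1**2 - 19 = -46*1 - 19 = -46 - 19 = -65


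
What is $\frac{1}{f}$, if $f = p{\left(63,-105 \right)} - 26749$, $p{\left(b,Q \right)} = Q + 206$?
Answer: $- \frac{1}{26648} \approx -3.7526 \cdot 10^{-5}$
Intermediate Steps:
$p{\left(b,Q \right)} = 206 + Q$
$f = -26648$ ($f = \left(206 - 105\right) - 26749 = 101 - 26749 = -26648$)
$\frac{1}{f} = \frac{1}{-26648} = - \frac{1}{26648}$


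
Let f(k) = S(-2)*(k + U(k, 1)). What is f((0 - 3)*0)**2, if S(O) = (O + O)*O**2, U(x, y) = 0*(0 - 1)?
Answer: 0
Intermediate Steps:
U(x, y) = 0 (U(x, y) = 0*(-1) = 0)
S(O) = 2*O**3 (S(O) = (2*O)*O**2 = 2*O**3)
f(k) = -16*k (f(k) = (2*(-2)**3)*(k + 0) = (2*(-8))*k = -16*k)
f((0 - 3)*0)**2 = (-16*(0 - 3)*0)**2 = (-(-48)*0)**2 = (-16*0)**2 = 0**2 = 0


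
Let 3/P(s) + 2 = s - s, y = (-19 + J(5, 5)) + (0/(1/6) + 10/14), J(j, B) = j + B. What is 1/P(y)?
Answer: -⅔ ≈ -0.66667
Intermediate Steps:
J(j, B) = B + j
y = -58/7 (y = (-19 + (5 + 5)) + (0/(1/6) + 10/14) = (-19 + 10) + (0/(⅙) + 10*(1/14)) = -9 + (0*6 + 5/7) = -9 + (0 + 5/7) = -9 + 5/7 = -58/7 ≈ -8.2857)
P(s) = -3/2 (P(s) = 3/(-2 + (s - s)) = 3/(-2 + 0) = 3/(-2) = 3*(-½) = -3/2)
1/P(y) = 1/(-3/2) = -⅔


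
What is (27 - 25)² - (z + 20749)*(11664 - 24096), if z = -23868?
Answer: -38775404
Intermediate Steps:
(27 - 25)² - (z + 20749)*(11664 - 24096) = (27 - 25)² - (-23868 + 20749)*(11664 - 24096) = 2² - (-3119)*(-12432) = 4 - 1*38775408 = 4 - 38775408 = -38775404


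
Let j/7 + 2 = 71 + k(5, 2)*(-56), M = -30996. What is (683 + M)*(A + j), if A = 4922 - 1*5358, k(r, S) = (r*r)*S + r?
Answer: 652123569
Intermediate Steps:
k(r, S) = r + S*r² (k(r, S) = r²*S + r = S*r² + r = r + S*r²)
j = -21077 (j = -14 + 7*(71 + (5*(1 + 2*5))*(-56)) = -14 + 7*(71 + (5*(1 + 10))*(-56)) = -14 + 7*(71 + (5*11)*(-56)) = -14 + 7*(71 + 55*(-56)) = -14 + 7*(71 - 3080) = -14 + 7*(-3009) = -14 - 21063 = -21077)
A = -436 (A = 4922 - 5358 = -436)
(683 + M)*(A + j) = (683 - 30996)*(-436 - 21077) = -30313*(-21513) = 652123569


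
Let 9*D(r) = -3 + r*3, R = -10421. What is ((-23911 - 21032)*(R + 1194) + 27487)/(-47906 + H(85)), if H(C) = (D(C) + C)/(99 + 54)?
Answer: -63451631844/7329505 ≈ -8657.0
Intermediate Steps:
D(r) = -1/3 + r/3 (D(r) = (-3 + r*3)/9 = (-3 + 3*r)/9 = -1/3 + r/3)
H(C) = -1/459 + 4*C/459 (H(C) = ((-1/3 + C/3) + C)/(99 + 54) = (-1/3 + 4*C/3)/153 = (-1/3 + 4*C/3)*(1/153) = -1/459 + 4*C/459)
((-23911 - 21032)*(R + 1194) + 27487)/(-47906 + H(85)) = ((-23911 - 21032)*(-10421 + 1194) + 27487)/(-47906 + (-1/459 + (4/459)*85)) = (-44943*(-9227) + 27487)/(-47906 + (-1/459 + 20/27)) = (414689061 + 27487)/(-47906 + 113/153) = 414716548/(-7329505/153) = 414716548*(-153/7329505) = -63451631844/7329505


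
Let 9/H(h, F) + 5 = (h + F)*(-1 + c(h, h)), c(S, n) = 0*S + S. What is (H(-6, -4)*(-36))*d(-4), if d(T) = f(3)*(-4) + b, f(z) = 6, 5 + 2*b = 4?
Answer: 7938/65 ≈ 122.12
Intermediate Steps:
b = -1/2 (b = -5/2 + (1/2)*4 = -5/2 + 2 = -1/2 ≈ -0.50000)
c(S, n) = S (c(S, n) = 0 + S = S)
d(T) = -49/2 (d(T) = 6*(-4) - 1/2 = -24 - 1/2 = -49/2)
H(h, F) = 9/(-5 + (-1 + h)*(F + h)) (H(h, F) = 9/(-5 + (h + F)*(-1 + h)) = 9/(-5 + (F + h)*(-1 + h)) = 9/(-5 + (-1 + h)*(F + h)))
(H(-6, -4)*(-36))*d(-4) = ((9/(-5 + (-6)**2 - 1*(-4) - 1*(-6) - 4*(-6)))*(-36))*(-49/2) = ((9/(-5 + 36 + 4 + 6 + 24))*(-36))*(-49/2) = ((9/65)*(-36))*(-49/2) = -324/65*(-49/2) = 7938/65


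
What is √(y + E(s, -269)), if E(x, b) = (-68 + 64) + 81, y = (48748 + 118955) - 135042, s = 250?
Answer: √32738 ≈ 180.94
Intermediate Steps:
y = 32661 (y = 167703 - 135042 = 32661)
E(x, b) = 77 (E(x, b) = -4 + 81 = 77)
√(y + E(s, -269)) = √(32661 + 77) = √32738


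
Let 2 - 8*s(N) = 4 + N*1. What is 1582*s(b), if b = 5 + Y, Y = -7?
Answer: 0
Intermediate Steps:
b = -2 (b = 5 - 7 = -2)
s(N) = -¼ - N/8 (s(N) = ¼ - (4 + N*1)/8 = ¼ - (4 + N)/8 = ¼ + (-½ - N/8) = -¼ - N/8)
1582*s(b) = 1582*(-¼ - ⅛*(-2)) = 1582*(-¼ + ¼) = 1582*0 = 0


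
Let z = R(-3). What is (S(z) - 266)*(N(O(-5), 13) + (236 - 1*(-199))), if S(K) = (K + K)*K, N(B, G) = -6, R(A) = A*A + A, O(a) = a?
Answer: -83226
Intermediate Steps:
R(A) = A + A² (R(A) = A² + A = A + A²)
z = 6 (z = -3*(1 - 3) = -3*(-2) = 6)
S(K) = 2*K² (S(K) = (2*K)*K = 2*K²)
(S(z) - 266)*(N(O(-5), 13) + (236 - 1*(-199))) = (2*6² - 266)*(-6 + (236 - 1*(-199))) = (2*36 - 266)*(-6 + (236 + 199)) = (72 - 266)*(-6 + 435) = -194*429 = -83226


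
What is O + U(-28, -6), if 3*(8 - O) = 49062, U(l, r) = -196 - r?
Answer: -16536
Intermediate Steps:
O = -16346 (O = 8 - 1/3*49062 = 8 - 16354 = -16346)
O + U(-28, -6) = -16346 + (-196 - 1*(-6)) = -16346 + (-196 + 6) = -16346 - 190 = -16536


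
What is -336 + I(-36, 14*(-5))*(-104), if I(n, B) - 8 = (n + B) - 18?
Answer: 11728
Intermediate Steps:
I(n, B) = -10 + B + n (I(n, B) = 8 + ((n + B) - 18) = 8 + ((B + n) - 18) = 8 + (-18 + B + n) = -10 + B + n)
-336 + I(-36, 14*(-5))*(-104) = -336 + (-10 + 14*(-5) - 36)*(-104) = -336 + (-10 - 70 - 36)*(-104) = -336 - 116*(-104) = -336 + 12064 = 11728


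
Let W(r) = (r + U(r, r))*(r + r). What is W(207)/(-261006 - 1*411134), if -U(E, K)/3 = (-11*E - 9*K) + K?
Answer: -1242621/168035 ≈ -7.3950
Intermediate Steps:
U(E, K) = 24*K + 33*E (U(E, K) = -3*((-11*E - 9*K) + K) = -3*(-11*E - 8*K) = 24*K + 33*E)
W(r) = 116*r**2 (W(r) = (r + (24*r + 33*r))*(r + r) = (r + 57*r)*(2*r) = (58*r)*(2*r) = 116*r**2)
W(207)/(-261006 - 1*411134) = (116*207**2)/(-261006 - 1*411134) = (116*42849)/(-261006 - 411134) = 4970484/(-672140) = 4970484*(-1/672140) = -1242621/168035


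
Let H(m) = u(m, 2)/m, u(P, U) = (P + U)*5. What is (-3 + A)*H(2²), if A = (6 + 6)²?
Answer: 2115/2 ≈ 1057.5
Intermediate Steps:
u(P, U) = 5*P + 5*U
A = 144 (A = 12² = 144)
H(m) = (10 + 5*m)/m (H(m) = (5*m + 5*2)/m = (5*m + 10)/m = (10 + 5*m)/m)
(-3 + A)*H(2²) = (-3 + 144)*(5 + 10/(2²)) = 141*(5 + 10/4) = 141*(5 + 10*(¼)) = 141*(5 + 5/2) = 141*(15/2) = 2115/2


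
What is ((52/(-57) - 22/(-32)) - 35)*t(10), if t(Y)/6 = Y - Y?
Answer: 0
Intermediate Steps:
t(Y) = 0 (t(Y) = 6*(Y - Y) = 6*0 = 0)
((52/(-57) - 22/(-32)) - 35)*t(10) = ((52/(-57) - 22/(-32)) - 35)*0 = ((52*(-1/57) - 22*(-1/32)) - 35)*0 = ((-52/57 + 11/16) - 35)*0 = (-205/912 - 35)*0 = -32125/912*0 = 0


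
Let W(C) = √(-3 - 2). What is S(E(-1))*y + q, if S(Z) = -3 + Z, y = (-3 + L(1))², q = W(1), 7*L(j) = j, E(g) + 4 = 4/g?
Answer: -4400/49 + I*√5 ≈ -89.796 + 2.2361*I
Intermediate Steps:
E(g) = -4 + 4/g
L(j) = j/7
W(C) = I*√5 (W(C) = √(-5) = I*√5)
q = I*√5 ≈ 2.2361*I
y = 400/49 (y = (-3 + (⅐)*1)² = (-3 + ⅐)² = (-20/7)² = 400/49 ≈ 8.1633)
S(E(-1))*y + q = (-3 + (-4 + 4/(-1)))*(400/49) + I*√5 = (-3 + (-4 + 4*(-1)))*(400/49) + I*√5 = (-3 + (-4 - 4))*(400/49) + I*√5 = (-3 - 8)*(400/49) + I*√5 = -11*400/49 + I*√5 = -4400/49 + I*√5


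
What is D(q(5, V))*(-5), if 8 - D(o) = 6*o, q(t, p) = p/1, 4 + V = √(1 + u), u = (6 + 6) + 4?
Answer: -160 + 30*√17 ≈ -36.307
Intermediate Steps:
u = 16 (u = 12 + 4 = 16)
V = -4 + √17 (V = -4 + √(1 + 16) = -4 + √17 ≈ 0.12311)
q(t, p) = p (q(t, p) = p*1 = p)
D(o) = 8 - 6*o
D(q(5, V))*(-5) = (8 - 6*(-4 + √17))*(-5) = (8 + (24 - 6*√17))*(-5) = (32 - 6*√17)*(-5) = -160 + 30*√17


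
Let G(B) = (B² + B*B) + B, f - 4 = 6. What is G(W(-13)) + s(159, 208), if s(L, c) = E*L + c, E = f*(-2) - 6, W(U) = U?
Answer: -3601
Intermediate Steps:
f = 10 (f = 4 + 6 = 10)
G(B) = B + 2*B² (G(B) = (B² + B²) + B = 2*B² + B = B + 2*B²)
E = -26 (E = 10*(-2) - 6 = -20 - 6 = -26)
s(L, c) = c - 26*L (s(L, c) = -26*L + c = c - 26*L)
G(W(-13)) + s(159, 208) = -13*(1 + 2*(-13)) + (208 - 26*159) = -13*(1 - 26) + (208 - 4134) = -13*(-25) - 3926 = 325 - 3926 = -3601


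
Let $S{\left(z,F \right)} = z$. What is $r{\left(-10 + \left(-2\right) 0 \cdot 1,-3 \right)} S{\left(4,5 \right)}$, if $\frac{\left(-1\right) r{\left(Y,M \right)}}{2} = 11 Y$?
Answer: $880$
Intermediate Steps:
$r{\left(Y,M \right)} = - 22 Y$ ($r{\left(Y,M \right)} = - 2 \cdot 11 Y = - 22 Y$)
$r{\left(-10 + \left(-2\right) 0 \cdot 1,-3 \right)} S{\left(4,5 \right)} = - 22 \left(-10 + \left(-2\right) 0 \cdot 1\right) 4 = - 22 \left(-10 + 0 \cdot 1\right) 4 = - 22 \left(-10 + 0\right) 4 = \left(-22\right) \left(-10\right) 4 = 220 \cdot 4 = 880$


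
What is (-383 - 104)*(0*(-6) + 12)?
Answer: -5844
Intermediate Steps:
(-383 - 104)*(0*(-6) + 12) = -487*(0 + 12) = -487*12 = -5844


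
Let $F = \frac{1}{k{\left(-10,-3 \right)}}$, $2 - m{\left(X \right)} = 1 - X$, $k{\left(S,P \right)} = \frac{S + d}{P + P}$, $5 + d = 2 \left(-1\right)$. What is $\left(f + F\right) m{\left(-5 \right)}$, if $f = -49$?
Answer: $\frac{3308}{17} \approx 194.59$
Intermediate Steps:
$d = -7$ ($d = -5 + 2 \left(-1\right) = -5 - 2 = -7$)
$k{\left(S,P \right)} = \frac{-7 + S}{2 P}$ ($k{\left(S,P \right)} = \frac{S - 7}{P + P} = \frac{-7 + S}{2 P}$)
$m{\left(X \right)} = 1 + X$ ($m{\left(X \right)} = 2 - \left(1 - X\right) = 2 + \left(-1 + X\right) = 1 + X$)
$F = \frac{6}{17}$ ($F = \frac{1}{\frac{1}{2} \frac{1}{-3} \left(-7 - 10\right)} = \frac{1}{\frac{1}{2} \left(- \frac{1}{3}\right) \left(-17\right)} = \frac{1}{\frac{17}{6}} = \frac{6}{17} \approx 0.35294$)
$\left(f + F\right) m{\left(-5 \right)} = \left(-49 + \frac{6}{17}\right) \left(1 - 5\right) = \left(- \frac{827}{17}\right) \left(-4\right) = \frac{3308}{17}$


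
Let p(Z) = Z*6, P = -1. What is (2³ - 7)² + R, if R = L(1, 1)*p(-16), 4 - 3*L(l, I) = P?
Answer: -159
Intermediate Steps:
L(l, I) = 5/3 (L(l, I) = 4/3 - ⅓*(-1) = 4/3 + ⅓ = 5/3)
p(Z) = 6*Z
R = -160 (R = 5*(6*(-16))/3 = (5/3)*(-96) = -160)
(2³ - 7)² + R = (2³ - 7)² - 160 = (8 - 7)² - 160 = 1² - 160 = 1 - 160 = -159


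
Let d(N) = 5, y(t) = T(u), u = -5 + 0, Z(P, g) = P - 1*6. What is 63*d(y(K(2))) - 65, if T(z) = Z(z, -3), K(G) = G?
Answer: 250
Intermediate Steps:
Z(P, g) = -6 + P (Z(P, g) = P - 6 = -6 + P)
u = -5
T(z) = -6 + z
y(t) = -11 (y(t) = -6 - 5 = -11)
63*d(y(K(2))) - 65 = 63*5 - 65 = 315 - 65 = 250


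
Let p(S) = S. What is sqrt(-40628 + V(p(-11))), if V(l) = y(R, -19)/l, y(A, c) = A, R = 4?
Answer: 8*I*sqrt(76813)/11 ≈ 201.56*I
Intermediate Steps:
V(l) = 4/l
sqrt(-40628 + V(p(-11))) = sqrt(-40628 + 4/(-11)) = sqrt(-40628 + 4*(-1/11)) = sqrt(-40628 - 4/11) = sqrt(-446912/11) = 8*I*sqrt(76813)/11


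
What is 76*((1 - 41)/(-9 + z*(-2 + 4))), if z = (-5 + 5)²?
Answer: 3040/9 ≈ 337.78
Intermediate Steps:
z = 0 (z = 0² = 0)
76*((1 - 41)/(-9 + z*(-2 + 4))) = 76*((1 - 41)/(-9 + 0*(-2 + 4))) = 76*(-40/(-9 + 0*2)) = 76*(-40/(-9 + 0)) = 76*(-40/(-9)) = 76*(-40*(-⅑)) = 76*(40/9) = 3040/9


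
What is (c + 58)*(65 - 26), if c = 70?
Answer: 4992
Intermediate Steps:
(c + 58)*(65 - 26) = (70 + 58)*(65 - 26) = 128*39 = 4992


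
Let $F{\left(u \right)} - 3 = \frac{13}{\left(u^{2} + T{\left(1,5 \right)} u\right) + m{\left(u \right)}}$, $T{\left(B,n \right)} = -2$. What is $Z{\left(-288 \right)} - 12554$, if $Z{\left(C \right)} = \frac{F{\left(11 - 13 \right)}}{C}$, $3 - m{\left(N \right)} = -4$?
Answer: $- \frac{27116669}{2160} \approx -12554.0$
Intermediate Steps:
$m{\left(N \right)} = 7$ ($m{\left(N \right)} = 3 - -4 = 3 + 4 = 7$)
$F{\left(u \right)} = 3 + \frac{13}{7 + u^{2} - 2 u}$ ($F{\left(u \right)} = 3 + \frac{13}{\left(u^{2} - 2 u\right) + 7} = 3 + \frac{13}{7 + u^{2} - 2 u}$)
$Z{\left(C \right)} = \frac{58}{15 C}$ ($Z{\left(C \right)} = \frac{\frac{1}{7 + \left(11 - 13\right)^{2} - 2 \left(11 - 13\right)} \left(34 - 6 \left(11 - 13\right) + 3 \left(11 - 13\right)^{2}\right)}{C} = \frac{\frac{1}{7 + \left(-2\right)^{2} - -4} \left(34 - -12 + 3 \left(-2\right)^{2}\right)}{C} = \frac{\frac{1}{7 + 4 + 4} \left(34 + 12 + 3 \cdot 4\right)}{C} = \frac{\frac{1}{15} \left(34 + 12 + 12\right)}{C} = \frac{\frac{1}{15} \cdot 58}{C} = \frac{58}{15 C}$)
$Z{\left(-288 \right)} - 12554 = \frac{58}{15 \left(-288\right)} - 12554 = \frac{58}{15} \left(- \frac{1}{288}\right) - 12554 = - \frac{29}{2160} - 12554 = - \frac{27116669}{2160}$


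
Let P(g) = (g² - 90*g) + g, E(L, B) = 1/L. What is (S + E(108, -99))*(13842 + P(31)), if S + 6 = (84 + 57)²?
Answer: 6463114511/27 ≈ 2.3937e+8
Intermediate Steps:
P(g) = g² - 89*g
S = 19875 (S = -6 + (84 + 57)² = -6 + 141² = -6 + 19881 = 19875)
(S + E(108, -99))*(13842 + P(31)) = (19875 + 1/108)*(13842 + 31*(-89 + 31)) = (19875 + 1/108)*(13842 + 31*(-58)) = 2146501*(13842 - 1798)/108 = (2146501/108)*12044 = 6463114511/27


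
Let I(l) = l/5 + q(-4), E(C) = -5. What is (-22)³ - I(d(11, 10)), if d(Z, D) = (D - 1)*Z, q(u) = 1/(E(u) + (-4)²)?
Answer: -586734/55 ≈ -10668.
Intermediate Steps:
q(u) = 1/11 (q(u) = 1/(-5 + (-4)²) = 1/(-5 + 16) = 1/11)
d(Z, D) = Z*(-1 + D) (d(Z, D) = (-1 + D)*Z = Z*(-1 + D))
I(l) = 1/11 + l/5 (I(l) = l/5 + 1/11 = 1/11 + l/5)
(-22)³ - I(d(11, 10)) = (-22)³ - (1/11 + (11*(-1 + 10))/5) = -10648 - (1/11 + (11*9)/5) = -10648 - (1/11 + (⅕)*99) = -10648 - (1/11 + 99/5) = -10648 - 1*1094/55 = -10648 - 1094/55 = -586734/55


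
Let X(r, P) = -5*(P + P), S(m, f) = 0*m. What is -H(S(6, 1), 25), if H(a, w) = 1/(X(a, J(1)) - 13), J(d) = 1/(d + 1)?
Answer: 1/18 ≈ 0.055556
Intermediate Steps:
J(d) = 1/(1 + d)
S(m, f) = 0
X(r, P) = -10*P
H(a, w) = -1/18 (H(a, w) = 1/(-10/(1 + 1) - 13) = 1/(-10/2 - 13) = 1/(-10*½ - 13) = 1/(-5 - 13) = 1/(-18) = -1/18)
-H(S(6, 1), 25) = -1*(-1/18) = 1/18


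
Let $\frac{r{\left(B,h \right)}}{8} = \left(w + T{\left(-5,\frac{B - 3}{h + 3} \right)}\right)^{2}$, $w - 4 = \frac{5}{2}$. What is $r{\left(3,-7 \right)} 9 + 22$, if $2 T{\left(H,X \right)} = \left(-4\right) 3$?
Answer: $40$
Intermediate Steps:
$T{\left(H,X \right)} = -6$ ($T{\left(H,X \right)} = \frac{\left(-4\right) 3}{2} = \frac{1}{2} \left(-12\right) = -6$)
$w = \frac{13}{2}$ ($w = 4 + \frac{5}{2} = \frac{13}{2} \approx 6.5$)
$r{\left(B,h \right)} = 2$ ($r{\left(B,h \right)} = 8 \left(\frac{13}{2} - 6\right)^{2} = \frac{8}{4} = 8 \cdot \frac{1}{4} = 2$)
$r{\left(3,-7 \right)} 9 + 22 = 2 \cdot 9 + 22 = 18 + 22 = 40$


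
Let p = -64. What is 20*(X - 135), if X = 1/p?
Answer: -43205/16 ≈ -2700.3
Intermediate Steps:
X = -1/64 (X = 1/(-64) = -1/64 ≈ -0.015625)
20*(X - 135) = 20*(-1/64 - 135) = 20*(-8641/64) = -43205/16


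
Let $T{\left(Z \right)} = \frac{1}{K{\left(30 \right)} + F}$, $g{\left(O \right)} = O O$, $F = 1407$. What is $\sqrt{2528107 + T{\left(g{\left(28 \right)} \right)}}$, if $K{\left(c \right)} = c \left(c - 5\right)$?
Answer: $\frac{20 \sqrt{29405986269}}{2157} \approx 1590.0$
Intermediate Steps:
$K{\left(c \right)} = c \left(-5 + c\right)$
$g{\left(O \right)} = O^{2}$
$T{\left(Z \right)} = \frac{1}{2157}$ ($T{\left(Z \right)} = \frac{1}{30 \left(-5 + 30\right) + 1407} = \frac{1}{30 \cdot 25 + 1407} = \frac{1}{750 + 1407} = \frac{1}{2157}$)
$\sqrt{2528107 + T{\left(g{\left(28 \right)} \right)}} = \sqrt{2528107 + \frac{1}{2157}} = \sqrt{\frac{5453126800}{2157}} = \frac{20 \sqrt{29405986269}}{2157}$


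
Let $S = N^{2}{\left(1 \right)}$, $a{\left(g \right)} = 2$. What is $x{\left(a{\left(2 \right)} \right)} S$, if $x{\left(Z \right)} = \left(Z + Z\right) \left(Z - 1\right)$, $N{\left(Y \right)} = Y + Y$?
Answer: $16$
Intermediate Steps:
$N{\left(Y \right)} = 2 Y$
$x{\left(Z \right)} = 2 Z \left(-1 + Z\right)$
$S = 4$ ($S = \left(2 \cdot 1\right)^{2} = 2^{2} = 4$)
$x{\left(a{\left(2 \right)} \right)} S = 2 \cdot 2 \left(-1 + 2\right) 4 = 2 \cdot 2 \cdot 1 \cdot 4 = 4 \cdot 4 = 16$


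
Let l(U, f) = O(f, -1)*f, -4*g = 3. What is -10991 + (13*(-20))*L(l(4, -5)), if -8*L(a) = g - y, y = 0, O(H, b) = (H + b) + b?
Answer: -88123/8 ≈ -11015.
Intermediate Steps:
g = -¾ (g = -¼*3 = -¾ ≈ -0.75000)
O(H, b) = H + 2*b
l(U, f) = f*(-2 + f) (l(U, f) = (f + 2*(-1))*f = (f - 2)*f = (-2 + f)*f = f*(-2 + f))
L(a) = 3/32 (L(a) = -(-¾ - 1*0)/8 = -(-¾ + 0)/8 = -⅛*(-¾) = 3/32)
-10991 + (13*(-20))*L(l(4, -5)) = -10991 + (13*(-20))*(3/32) = -10991 - 260*3/32 = -10991 - 195/8 = -88123/8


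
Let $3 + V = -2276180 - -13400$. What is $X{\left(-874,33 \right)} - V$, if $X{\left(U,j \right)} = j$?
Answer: $2262816$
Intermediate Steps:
$V = -2262783$ ($V = -3 - 2262780 = -2262783$)
$X{\left(-874,33 \right)} - V = 33 - -2262783 = 33 + 2262783 = 2262816$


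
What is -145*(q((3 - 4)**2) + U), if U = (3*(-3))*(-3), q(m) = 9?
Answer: -5220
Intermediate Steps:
U = 27 (U = -9*(-3) = 27)
-145*(q((3 - 4)**2) + U) = -145*(9 + 27) = -145*36 = -5220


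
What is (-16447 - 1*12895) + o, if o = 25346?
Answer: -3996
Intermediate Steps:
(-16447 - 1*12895) + o = (-16447 - 1*12895) + 25346 = (-16447 - 12895) + 25346 = -29342 + 25346 = -3996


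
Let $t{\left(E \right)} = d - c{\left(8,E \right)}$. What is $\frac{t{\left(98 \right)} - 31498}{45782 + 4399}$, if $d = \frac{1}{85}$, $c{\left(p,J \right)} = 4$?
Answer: $- \frac{2677669}{4265385} \approx -0.62777$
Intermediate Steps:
$d = \frac{1}{85} \approx 0.011765$
$t{\left(E \right)} = - \frac{339}{85}$ ($t{\left(E \right)} = \frac{1}{85} - 4 = - \frac{339}{85}$)
$\frac{t{\left(98 \right)} - 31498}{45782 + 4399} = \frac{- \frac{339}{85} - 31498}{45782 + 4399} = - \frac{2677669}{85 \cdot 50181} = \left(- \frac{2677669}{85}\right) \frac{1}{50181} = - \frac{2677669}{4265385}$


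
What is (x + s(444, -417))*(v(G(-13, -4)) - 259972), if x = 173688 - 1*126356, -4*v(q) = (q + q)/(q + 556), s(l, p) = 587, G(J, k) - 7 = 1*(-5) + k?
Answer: -6901509392553/554 ≈ -1.2458e+10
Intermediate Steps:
G(J, k) = 2 + k (G(J, k) = 7 + (1*(-5) + k) = 7 + (-5 + k) = 2 + k)
v(q) = -q/(2*(556 + q)) (v(q) = -(q + q)/(4*(q + 556)) = -2*q/(4*(556 + q)) = -q/(2*(556 + q)))
x = 47332 (x = 173688 - 126356 = 47332)
(x + s(444, -417))*(v(G(-13, -4)) - 259972) = (47332 + 587)*(-(2 - 4)/(1112 + 2*(2 - 4)) - 259972) = 47919*(-1*(-2)/(1112 + 2*(-2)) - 259972) = 47919*(-1*(-2)/(1112 - 4) - 259972) = 47919*(-1*(-2)/1108 - 259972) = 47919*(-1*(-2)*1/1108 - 259972) = 47919*(1/554 - 259972) = 47919*(-144024487/554) = -6901509392553/554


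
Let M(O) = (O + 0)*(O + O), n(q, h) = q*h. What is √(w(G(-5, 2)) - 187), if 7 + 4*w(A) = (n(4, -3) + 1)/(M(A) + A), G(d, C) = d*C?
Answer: I*√27257590/380 ≈ 13.739*I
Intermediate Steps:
n(q, h) = h*q
G(d, C) = C*d
M(O) = 2*O² (M(O) = O*(2*O) = 2*O²)
w(A) = -7/4 - 11/(4*(A + 2*A²)) (w(A) = -7/4 + ((-3*4 + 1)/(2*A² + A))/4 = -7/4 + ((-12 + 1)/(A + 2*A²))/4 = -7/4 + (-11/(A + 2*A²))/4 = -7/4 - 11/(4*(A + 2*A²)))
√(w(G(-5, 2)) - 187) = √((-11 - 14*(2*(-5))² - 14*(-5))/(4*((2*(-5)))*(1 + 2*(2*(-5)))) - 187) = √((¼)*(-11 - 14*(-10)² - 7*(-10))/(-10*(1 + 2*(-10))) - 187) = √((¼)*(-⅒)*(-11 - 14*100 + 70)/(1 - 20) - 187) = √((¼)*(-⅒)*(-11 - 1400 + 70)/(-19) - 187) = √((¼)*(-⅒)*(-1/19)*(-1341) - 187) = √(-1341/760 - 187) = √(-143461/760) = I*√27257590/380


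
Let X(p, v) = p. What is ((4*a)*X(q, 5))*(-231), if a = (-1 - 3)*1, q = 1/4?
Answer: 924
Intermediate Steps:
q = ¼ ≈ 0.25000
a = -4 (a = -4*1 = -4)
((4*a)*X(q, 5))*(-231) = ((4*(-4))*(¼))*(-231) = -16*¼*(-231) = -4*(-231) = 924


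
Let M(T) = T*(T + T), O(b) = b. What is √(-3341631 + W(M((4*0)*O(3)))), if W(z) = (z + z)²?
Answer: I*√3341631 ≈ 1828.0*I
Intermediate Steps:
M(T) = 2*T² (M(T) = T*(2*T) = 2*T²)
W(z) = 4*z² (W(z) = (2*z)² = 4*z²)
√(-3341631 + W(M((4*0)*O(3)))) = √(-3341631 + 4*(2*((4*0)*3)²)²) = √(-3341631 + 4*(2*(0*3)²)²) = √(-3341631 + 4*(2*0²)²) = √(-3341631 + 4*(2*0)²) = √(-3341631 + 4*0²) = √(-3341631 + 4*0) = √(-3341631 + 0) = √(-3341631) = I*√3341631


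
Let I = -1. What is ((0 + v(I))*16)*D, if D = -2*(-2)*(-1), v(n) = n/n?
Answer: -64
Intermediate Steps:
v(n) = 1
D = -4 (D = 4*(-1) = -4)
((0 + v(I))*16)*D = ((0 + 1)*16)*(-4) = (1*16)*(-4) = 16*(-4) = -64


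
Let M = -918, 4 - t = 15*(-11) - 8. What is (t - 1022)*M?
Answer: 775710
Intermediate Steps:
t = 177 (t = 4 - (15*(-11) - 8) = 4 - (-165 - 8) = 4 - 1*(-173) = 4 + 173 = 177)
(t - 1022)*M = (177 - 1022)*(-918) = -845*(-918) = 775710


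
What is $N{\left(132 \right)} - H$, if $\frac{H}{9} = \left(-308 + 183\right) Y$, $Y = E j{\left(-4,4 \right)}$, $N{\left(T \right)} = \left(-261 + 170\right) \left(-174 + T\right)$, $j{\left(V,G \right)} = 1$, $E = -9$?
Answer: $-6303$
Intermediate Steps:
$N{\left(T \right)} = 15834 - 91 T$ ($N{\left(T \right)} = - 91 \left(-174 + T\right) = 15834 - 91 T$)
$Y = -9$ ($Y = \left(-9\right) 1 = -9$)
$H = 10125$ ($H = 9 \left(-308 + 183\right) \left(-9\right) = 9 \left(\left(-125\right) \left(-9\right)\right) = 9 \cdot 1125 = 10125$)
$N{\left(132 \right)} - H = \left(15834 - 12012\right) - 10125 = 3822 - 10125 = -6303$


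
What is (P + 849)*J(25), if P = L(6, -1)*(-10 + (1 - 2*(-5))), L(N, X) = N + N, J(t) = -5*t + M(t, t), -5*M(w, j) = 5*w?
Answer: -129150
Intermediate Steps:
M(w, j) = -w
J(t) = -6*t (J(t) = -5*t - t = -6*t)
L(N, X) = 2*N
P = 12 (P = (2*6)*(-10 + (1 - 2*(-5))) = 12*(-10 + (1 + 10)) = 12*(-10 + 11) = 12*1 = 12)
(P + 849)*J(25) = (12 + 849)*(-6*25) = 861*(-150) = -129150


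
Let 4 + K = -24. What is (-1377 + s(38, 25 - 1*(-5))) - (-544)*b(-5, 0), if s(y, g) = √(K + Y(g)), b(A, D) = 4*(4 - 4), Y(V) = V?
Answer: -1377 + √2 ≈ -1375.6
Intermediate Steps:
b(A, D) = 0 (b(A, D) = 4*0 = 0)
K = -28 (K = -4 - 24 = -28)
s(y, g) = √(-28 + g)
(-1377 + s(38, 25 - 1*(-5))) - (-544)*b(-5, 0) = (-1377 + √(-28 + (25 - 1*(-5)))) - (-544)*0 = (-1377 + √(-28 + (25 + 5))) - 1*0 = (-1377 + √(-28 + 30)) + 0 = (-1377 + √2) + 0 = -1377 + √2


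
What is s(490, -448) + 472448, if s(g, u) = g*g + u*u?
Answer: 913252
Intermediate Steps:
s(g, u) = g² + u²
s(490, -448) + 472448 = (490² + (-448)²) + 472448 = (240100 + 200704) + 472448 = 440804 + 472448 = 913252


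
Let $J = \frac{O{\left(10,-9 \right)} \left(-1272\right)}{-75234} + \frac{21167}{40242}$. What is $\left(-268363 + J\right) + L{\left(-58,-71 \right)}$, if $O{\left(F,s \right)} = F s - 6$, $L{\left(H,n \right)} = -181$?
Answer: $- \frac{135506362350443}{504594438} \approx -2.6855 \cdot 10^{5}$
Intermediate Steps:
$O{\left(F,s \right)} = -6 + F s$
$J = - \frac{553592171}{504594438}$ ($J = \frac{\left(-6 + 10 \left(-9\right)\right) \left(-1272\right)}{-75234} + \frac{21167}{40242} = \left(-6 - 90\right) \left(-1272\right) \left(- \frac{1}{75234}\right) + 21167 \cdot \frac{1}{40242} = \left(-96\right) \left(-1272\right) \left(- \frac{1}{75234}\right) + \frac{21167}{40242} = 122112 \left(- \frac{1}{75234}\right) + \frac{21167}{40242} = - \frac{20352}{12539} + \frac{21167}{40242} = - \frac{553592171}{504594438} \approx -1.0971$)
$\left(-268363 + J\right) + L{\left(-58,-71 \right)} = \left(-268363 - \frac{553592171}{504594438}\right) - 181 = - \frac{135415030757165}{504594438} - 181 = - \frac{135506362350443}{504594438}$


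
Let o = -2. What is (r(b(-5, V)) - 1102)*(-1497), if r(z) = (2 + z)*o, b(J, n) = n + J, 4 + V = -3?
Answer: 1619754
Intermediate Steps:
V = -7 (V = -4 - 3 = -7)
b(J, n) = J + n
r(z) = -4 - 2*z (r(z) = (2 + z)*(-2) = -4 - 2*z)
(r(b(-5, V)) - 1102)*(-1497) = ((-4 - 2*(-5 - 7)) - 1102)*(-1497) = ((-4 - 2*(-12)) - 1102)*(-1497) = ((-4 + 24) - 1102)*(-1497) = (20 - 1102)*(-1497) = -1082*(-1497) = 1619754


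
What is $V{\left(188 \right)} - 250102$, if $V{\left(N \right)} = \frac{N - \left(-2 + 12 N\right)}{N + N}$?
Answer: $- \frac{47020209}{188} \approx -2.5011 \cdot 10^{5}$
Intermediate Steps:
$V{\left(N \right)} = \frac{2 - 11 N}{2 N}$
$V{\left(188 \right)} - 250102 = \left(- \frac{11}{2} + \frac{1}{188}\right) - 250102 = - \frac{1033}{188} - 250102 = - \frac{47020209}{188}$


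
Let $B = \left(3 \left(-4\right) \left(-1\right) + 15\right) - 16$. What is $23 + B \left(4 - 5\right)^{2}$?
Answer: $34$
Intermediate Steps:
$B = 11$ ($B = \left(\left(-12\right) \left(-1\right) + 15\right) - 16 = \left(12 + 15\right) - 16 = 27 - 16 = 11$)
$23 + B \left(4 - 5\right)^{2} = 23 + 11 \left(4 - 5\right)^{2} = 23 + 11 \left(-1\right)^{2} = 23 + 11 \cdot 1 = 23 + 11 = 34$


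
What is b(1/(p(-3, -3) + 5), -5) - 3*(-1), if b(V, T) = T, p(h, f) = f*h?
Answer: -2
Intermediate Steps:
b(1/(p(-3, -3) + 5), -5) - 3*(-1) = -5 - 3*(-1) = -5 + 3 = -2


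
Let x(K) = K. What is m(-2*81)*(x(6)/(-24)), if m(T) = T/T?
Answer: -¼ ≈ -0.25000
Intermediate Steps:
m(T) = 1
m(-2*81)*(x(6)/(-24)) = 1*(6/(-24)) = 1*(6*(-1/24)) = 1*(-¼) = -¼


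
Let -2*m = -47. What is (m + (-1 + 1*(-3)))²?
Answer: 1521/4 ≈ 380.25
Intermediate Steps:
m = 47/2 (m = -½*(-47) = 47/2 ≈ 23.500)
(m + (-1 + 1*(-3)))² = (47/2 + (-1 + 1*(-3)))² = (47/2 + (-1 - 3))² = (47/2 - 4)² = (39/2)² = 1521/4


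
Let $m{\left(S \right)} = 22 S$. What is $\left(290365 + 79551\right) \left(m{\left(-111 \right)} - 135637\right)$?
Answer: $-51077631364$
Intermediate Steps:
$\left(290365 + 79551\right) \left(m{\left(-111 \right)} - 135637\right) = \left(290365 + 79551\right) \left(22 \left(-111\right) - 135637\right) = 369916 \left(-2442 - 135637\right) = 369916 \left(-138079\right) = -51077631364$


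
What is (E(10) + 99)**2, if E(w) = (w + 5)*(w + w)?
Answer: 159201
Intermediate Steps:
E(w) = 2*w*(5 + w) (E(w) = (5 + w)*(2*w) = 2*w*(5 + w))
(E(10) + 99)**2 = (2*10*(5 + 10) + 99)**2 = (2*10*15 + 99)**2 = (300 + 99)**2 = 399**2 = 159201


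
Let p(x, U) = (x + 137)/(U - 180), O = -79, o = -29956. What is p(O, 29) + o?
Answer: -4523414/151 ≈ -29956.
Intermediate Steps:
p(x, U) = (137 + x)/(-180 + U)
p(O, 29) + o = (137 - 79)/(-180 + 29) - 29956 = 58/(-151) - 29956 = -1/151*58 - 29956 = -58/151 - 29956 = -4523414/151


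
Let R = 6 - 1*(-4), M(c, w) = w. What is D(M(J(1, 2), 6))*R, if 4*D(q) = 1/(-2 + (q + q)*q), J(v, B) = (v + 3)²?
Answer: 1/28 ≈ 0.035714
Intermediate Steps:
J(v, B) = (3 + v)²
D(q) = 1/(4*(-2 + 2*q²)) (D(q) = 1/(4*(-2 + (q + q)*q)) = 1/(4*(-2 + (2*q)*q)) = 1/(4*(-2 + 2*q²)))
R = 10 (R = 6 + 4 = 10)
D(M(J(1, 2), 6))*R = (1/(8*(-1 + 6²)))*10 = (1/(8*(-1 + 36)))*10 = ((⅛)/35)*10 = ((⅛)*(1/35))*10 = (1/280)*10 = 1/28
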